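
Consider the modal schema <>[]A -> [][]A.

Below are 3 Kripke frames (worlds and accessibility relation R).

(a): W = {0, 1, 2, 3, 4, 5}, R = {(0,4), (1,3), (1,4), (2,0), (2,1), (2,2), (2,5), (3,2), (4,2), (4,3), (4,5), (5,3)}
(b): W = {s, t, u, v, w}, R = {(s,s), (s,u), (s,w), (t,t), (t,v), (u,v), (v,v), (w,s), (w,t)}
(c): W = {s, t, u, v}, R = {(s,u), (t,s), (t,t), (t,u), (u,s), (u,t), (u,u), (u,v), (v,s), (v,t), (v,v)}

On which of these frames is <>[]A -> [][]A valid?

The schema corresponds to a generalized confluence (Geach) condition: forall x forall y forall z ((xRy & x R^2 z) -> exists w (yRw & z = w)).
(a): fails — 1R3, 1R²3 but no w with 3Rw and 3=w.
(b): fails — sRs, sR²t but no w* with sRw* and t=w*.
(c): fails — tRs, tR²s but no w with sRw and s=w.
Valid on no frame.

none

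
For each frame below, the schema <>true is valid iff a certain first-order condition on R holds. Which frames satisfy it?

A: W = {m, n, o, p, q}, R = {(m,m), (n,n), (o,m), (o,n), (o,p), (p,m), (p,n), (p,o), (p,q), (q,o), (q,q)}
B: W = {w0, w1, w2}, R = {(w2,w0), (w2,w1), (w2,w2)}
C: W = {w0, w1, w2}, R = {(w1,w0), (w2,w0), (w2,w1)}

Frame correspondent (Sahlqvist): forall x exists y Rxy — i.e. seriality.
A: holds.
B: fails — world w0 has no successor.
C: fails — world w0 has no successor.

A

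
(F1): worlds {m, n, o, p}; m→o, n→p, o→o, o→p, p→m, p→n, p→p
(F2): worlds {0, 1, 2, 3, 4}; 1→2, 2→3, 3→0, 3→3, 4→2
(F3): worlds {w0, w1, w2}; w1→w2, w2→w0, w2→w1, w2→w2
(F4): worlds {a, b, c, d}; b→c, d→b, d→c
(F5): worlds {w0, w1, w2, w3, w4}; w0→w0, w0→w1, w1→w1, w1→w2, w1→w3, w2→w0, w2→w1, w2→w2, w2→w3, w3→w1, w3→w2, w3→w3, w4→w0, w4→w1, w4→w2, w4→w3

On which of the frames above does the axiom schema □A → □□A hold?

The schema corresponds to transitivity: ∀x ∀y ∀z (Rxy ∧ Ryz → Rxz).
(F1): fails — Rop and Rpm but not Rom.
(F2): fails — R12 and R23 but not R13.
(F3): fails — Rw1w2 and Rw2w0 but not Rw1w0.
(F4): holds.
(F5): fails — Rw1w2 and Rw2w0 but not Rw1w0.
Valid on: (F4).

(F4)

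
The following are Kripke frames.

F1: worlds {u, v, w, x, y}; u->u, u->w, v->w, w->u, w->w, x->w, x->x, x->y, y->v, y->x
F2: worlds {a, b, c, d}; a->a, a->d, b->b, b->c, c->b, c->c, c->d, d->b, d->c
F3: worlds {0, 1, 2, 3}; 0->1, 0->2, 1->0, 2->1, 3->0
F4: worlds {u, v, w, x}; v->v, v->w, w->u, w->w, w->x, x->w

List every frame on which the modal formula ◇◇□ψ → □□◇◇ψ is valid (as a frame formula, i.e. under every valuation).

Frame correspondent (Sahlqvist): ∀x ∀y ∀z ((xR²y ∧ xR²z) → ∃w (yRw ∧ zR²w)) — i.e. a generalized confluence (Geach) condition.
F1: fails — xR²y, xR²u but no t with yRt and uR²t.
F2: satisfies the condition.
F3: fails — 0R²1, 0R²1 but no w with 1Rw and 1R²w.
F4: fails — vR²u, vR²u but no t with uRt and uR²t.
Valid on: F2.

F2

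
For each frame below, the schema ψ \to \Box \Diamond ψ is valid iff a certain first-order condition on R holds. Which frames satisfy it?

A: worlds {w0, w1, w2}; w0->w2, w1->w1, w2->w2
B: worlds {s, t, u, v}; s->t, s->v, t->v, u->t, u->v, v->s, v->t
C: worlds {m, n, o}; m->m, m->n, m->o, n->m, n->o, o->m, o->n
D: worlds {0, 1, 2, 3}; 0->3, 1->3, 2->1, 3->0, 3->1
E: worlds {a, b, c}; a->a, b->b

The schema corresponds to symmetry: \forall x \forall y (Rxy \to Ryx).
A: fails — Rw0w2 but not Rw2w0.
B: fails — Ruv but not Rvu.
C: satisfies the condition.
D: fails — R21 but not R12.
E: satisfies the condition.
Valid on: C, E.

C, E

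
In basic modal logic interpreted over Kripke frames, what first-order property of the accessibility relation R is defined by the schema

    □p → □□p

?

transitivity

This is the 4 axiom.
It corresponds to transitivity: ∀x ∀y ∀z (Rxy ∧ Ryz → Rxz).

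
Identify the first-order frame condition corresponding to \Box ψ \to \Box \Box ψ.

This is the 4 axiom.
It corresponds to transitivity: \forall x \forall y \forall z (Rxy \wedge Ryz \to Rxz).

transitivity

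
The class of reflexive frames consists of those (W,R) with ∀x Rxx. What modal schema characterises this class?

The condition is reflexivity. The T schema □q → q defines it.
Suppose □q→q is valid. At any x set V(q)={w : Rxw}. Then □q holds at x, so q holds at x, i.e. Rxx.

□q → q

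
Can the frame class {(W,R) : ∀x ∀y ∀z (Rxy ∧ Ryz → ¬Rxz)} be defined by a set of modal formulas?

No — not modally definable

If a class were modally definable it would be closed under surjective bounded morphisms (Goldblatt–Thomason).
The 3-cycle (worlds w0,w1,w2 with w0→w1→w2→w0) is intransitive. Mapping every world to a single reflexive point • is a surjective bounded morphism; the reflexive point is not intransitive (R••∧R•• but R••).
So the class is not modally definable.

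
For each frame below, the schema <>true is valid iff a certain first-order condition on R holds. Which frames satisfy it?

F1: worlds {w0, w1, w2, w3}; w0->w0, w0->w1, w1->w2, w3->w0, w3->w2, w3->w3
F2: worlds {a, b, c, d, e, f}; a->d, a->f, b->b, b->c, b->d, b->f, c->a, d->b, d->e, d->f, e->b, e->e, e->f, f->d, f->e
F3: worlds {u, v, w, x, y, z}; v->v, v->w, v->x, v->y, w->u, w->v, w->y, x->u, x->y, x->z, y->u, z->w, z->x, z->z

F2

The schema corresponds to seriality: forall x exists y Rxy.
F1: fails — world w2 has no successor.
F2: holds.
F3: fails — world u has no successor.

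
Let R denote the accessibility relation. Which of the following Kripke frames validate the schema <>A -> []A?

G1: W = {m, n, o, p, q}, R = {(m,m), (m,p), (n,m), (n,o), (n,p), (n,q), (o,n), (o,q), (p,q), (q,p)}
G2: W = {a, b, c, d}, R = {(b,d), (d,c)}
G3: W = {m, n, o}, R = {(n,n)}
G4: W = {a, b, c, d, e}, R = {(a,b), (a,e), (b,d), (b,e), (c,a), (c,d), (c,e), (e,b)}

G2, G3

This is the axiom for partial functionality; its first-order frame correspondent is forall x forall y forall z (Rxy & Rxz -> y = z).
G1: fails — m sees both m and p.
G2: holds.
G3: holds.
G4: fails — a sees both b and e.
Valid on: G2, G3.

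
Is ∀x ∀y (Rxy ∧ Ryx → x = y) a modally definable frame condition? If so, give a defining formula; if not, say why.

No

Modal frame validity is preserved under surjective bounded morphisms.
The 8-cycle (worlds w0,w1,w2,w3,w4,w5,w6,w7 with w0→w1→w2→w3→w4→w5→w6→w7→w0) is antisymmetric. Sending even-indexed worlds to • and odd-indexed worlds to ∘ is a surjective bounded morphism onto the two-world frame with •↔∘, which is not antisymmetric.
So no modal formula (or set of formulas) defines exactly the antisymmetric frames.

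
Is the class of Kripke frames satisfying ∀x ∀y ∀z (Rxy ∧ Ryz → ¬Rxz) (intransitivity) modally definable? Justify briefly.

Modal frame validity is preserved under surjective bounded morphisms.
The 5-cycle (worlds a,b,c,d,e with a→b→c→d→e→a) is intransitive. Mapping every world to a single reflexive point • is a surjective bounded morphism; the reflexive point is not intransitive (R••∧R•• but R••).
So the class is not modally definable.

Not modally definable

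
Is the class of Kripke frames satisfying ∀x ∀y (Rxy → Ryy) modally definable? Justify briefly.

This is a Sahlqvist condition; the T□ axiom □(□r → r) defines it.

Yes — defined by □(□r → r)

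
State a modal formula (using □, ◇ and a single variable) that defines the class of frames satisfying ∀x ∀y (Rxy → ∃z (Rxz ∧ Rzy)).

□□p → □p

This is density; the standard corresponding axiom is C4: □□p → □p.
Suppose □□p→□p is valid. Take Rxy and set V(p)={w : xR²w}. Then □□p at x, so □p at x, so p at y, i.e. ∃z(Rxz∧Rzy).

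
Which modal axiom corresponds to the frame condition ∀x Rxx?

□p → p

This is reflexivity; the standard corresponding axiom is T: □p → p.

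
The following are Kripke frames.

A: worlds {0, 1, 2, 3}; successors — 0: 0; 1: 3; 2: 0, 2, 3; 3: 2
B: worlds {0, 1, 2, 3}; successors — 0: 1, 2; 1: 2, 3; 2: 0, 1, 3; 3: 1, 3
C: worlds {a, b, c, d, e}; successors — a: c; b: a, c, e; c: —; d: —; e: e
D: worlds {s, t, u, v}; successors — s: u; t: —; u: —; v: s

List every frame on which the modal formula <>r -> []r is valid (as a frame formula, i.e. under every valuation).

The schema corresponds to partial functionality: forall x forall y forall z (Rxy & Rxz -> y = z).
A: fails — 2 sees both 0 and 2.
B: fails — 0 sees both 1 and 2.
C: fails — b sees both a and c.
D: ✓.
Valid on: D.

D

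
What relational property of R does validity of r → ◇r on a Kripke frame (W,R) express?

reflexivity: ∀x Rxx

This is frame-equivalent to □r → r (substitute ¬r for r and contrapose).
Suppose □r→r is valid. At any x set V(r)={w : Rxw}. Then □r holds at x, so r holds at x, i.e. Rxx.
Conversely, on a frame with reflexivity the schema holds at every world under every valuation.
Frame condition: ∀x Rxx.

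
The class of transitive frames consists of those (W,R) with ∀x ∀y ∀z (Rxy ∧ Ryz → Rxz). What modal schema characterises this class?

A defining formula is □q → □□q (the 4 axiom).

□q → □□q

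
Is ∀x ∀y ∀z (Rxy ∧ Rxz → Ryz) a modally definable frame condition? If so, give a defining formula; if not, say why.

This is a Sahlqvist condition; the 5 axiom ◇q → □◇q defines it.
Suppose ◇q→□◇q is valid. Take Rxy, Rxz and set V(q)={y}. Then ◇q at x, so □◇q at x, so ◇q at z, so some w with Rzw has q; w=y, i.e. Rzy. By symmetry of the argument, Ryz.

Yes, by ◇q → □◇q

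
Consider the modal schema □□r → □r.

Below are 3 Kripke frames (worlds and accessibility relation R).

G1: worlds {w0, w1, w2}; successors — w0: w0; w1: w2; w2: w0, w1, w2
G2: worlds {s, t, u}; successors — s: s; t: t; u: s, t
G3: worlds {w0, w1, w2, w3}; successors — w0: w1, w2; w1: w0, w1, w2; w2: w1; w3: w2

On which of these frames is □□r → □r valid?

G1, G2

This is the axiom for density; its first-order frame correspondent is ∀x ∀y (Rxy → ∃z (Rxz ∧ Rzy)).
G1: condition met.
G2: condition met.
G3: fails — Rw3w2 but no z with Rw3z and Rzw2.
Valid on: G1, G2.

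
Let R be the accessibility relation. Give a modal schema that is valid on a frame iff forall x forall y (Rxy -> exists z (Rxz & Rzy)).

□□ψ → □ψ

A defining formula is □□ψ → □ψ (the C4 axiom).
Suppose □□ψ→□ψ is valid. Take Rxy and set V(ψ)={w : xR²w}. Then □□ψ at x, so □ψ at x, so ψ at y, i.e. ∃z(Rxz∧Rzy).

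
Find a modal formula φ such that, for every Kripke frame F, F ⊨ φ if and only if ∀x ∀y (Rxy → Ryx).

q → □◇q

A defining formula is q → □◇q (the B axiom).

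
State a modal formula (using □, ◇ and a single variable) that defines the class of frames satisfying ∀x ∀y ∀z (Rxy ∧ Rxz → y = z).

◇ψ → □ψ

A defining formula is ◇ψ → □ψ (the CD axiom).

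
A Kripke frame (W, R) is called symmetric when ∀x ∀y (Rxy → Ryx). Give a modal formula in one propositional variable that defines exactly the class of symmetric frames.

A defining formula is q → □◇q (the B axiom).

q → □◇q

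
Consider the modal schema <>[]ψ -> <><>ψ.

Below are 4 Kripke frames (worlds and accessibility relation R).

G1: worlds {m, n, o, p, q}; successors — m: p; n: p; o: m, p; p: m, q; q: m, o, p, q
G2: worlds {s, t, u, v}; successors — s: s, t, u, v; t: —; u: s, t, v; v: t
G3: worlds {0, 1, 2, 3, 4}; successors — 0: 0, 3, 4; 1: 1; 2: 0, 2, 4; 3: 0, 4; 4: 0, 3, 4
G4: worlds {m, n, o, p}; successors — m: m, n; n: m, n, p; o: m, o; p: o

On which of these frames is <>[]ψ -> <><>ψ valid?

This is the axiom for a generalized confluence (Geach) condition; its first-order frame correspondent is forall x forall y (xRy -> exists w (yRw & x R^2 w)).
G1: holds.
G2: fails — sRt but no w with tRw and sR²w.
G3: holds.
G4: holds.
Valid on: G1, G3, G4.

G1, G3, G4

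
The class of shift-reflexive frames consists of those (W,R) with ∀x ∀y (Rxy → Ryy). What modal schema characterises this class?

This is shift-reflexivity; the standard corresponding axiom is T□: □(□r → r).
Suppose □(□r→r) is valid. Take Rxy and set V(r)={w : Ryw}. Then at y, □r holds; since □(□r→r) at x, □r→r at y, so r at y, i.e. Ryy.

□(□r → r)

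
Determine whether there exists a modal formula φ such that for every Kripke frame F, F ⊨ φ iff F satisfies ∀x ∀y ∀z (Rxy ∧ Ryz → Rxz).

Yes, by □r → □□r

Yes: it is transitivity, defined by the 4 schema □r → □□r.
Suppose □r→□□r is valid. Take Rxy, Ryz and set V(r)={w : Rxw}. Then □r at x, so □□r at x, so □r at y, so r at z, i.e. Rxz.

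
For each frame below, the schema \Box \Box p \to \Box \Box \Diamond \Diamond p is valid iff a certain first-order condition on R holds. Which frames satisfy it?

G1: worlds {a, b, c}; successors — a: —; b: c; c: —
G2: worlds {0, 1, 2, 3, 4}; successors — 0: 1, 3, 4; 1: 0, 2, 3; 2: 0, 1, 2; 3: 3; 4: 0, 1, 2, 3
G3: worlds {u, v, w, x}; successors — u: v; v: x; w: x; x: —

This is the axiom for a generalized confluence (Geach) condition; its first-order frame correspondent is \forall x \forall z (x R^2 z \to \exists w (x R^2 w \wedge z R^2 w)).
G1: satisfies the condition.
G2: satisfies the condition.
G3: fails — uR²x but no t with uR²t and xR²t.

G1, G2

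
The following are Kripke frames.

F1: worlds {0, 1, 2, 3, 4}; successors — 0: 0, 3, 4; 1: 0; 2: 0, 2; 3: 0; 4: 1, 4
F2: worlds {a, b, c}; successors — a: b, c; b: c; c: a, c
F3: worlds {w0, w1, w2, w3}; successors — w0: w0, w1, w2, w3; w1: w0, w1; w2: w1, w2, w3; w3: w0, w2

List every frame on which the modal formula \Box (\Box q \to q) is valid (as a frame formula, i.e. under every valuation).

Frame correspondent (Sahlqvist): \forall x \forall y (Rxy \to Ryy) — i.e. shift-reflexivity.
F1: fails — R03 but not R33.
F2: fails — Rab but not Rbb.
F3: fails — Rw0w3 but not Rw3w3.

none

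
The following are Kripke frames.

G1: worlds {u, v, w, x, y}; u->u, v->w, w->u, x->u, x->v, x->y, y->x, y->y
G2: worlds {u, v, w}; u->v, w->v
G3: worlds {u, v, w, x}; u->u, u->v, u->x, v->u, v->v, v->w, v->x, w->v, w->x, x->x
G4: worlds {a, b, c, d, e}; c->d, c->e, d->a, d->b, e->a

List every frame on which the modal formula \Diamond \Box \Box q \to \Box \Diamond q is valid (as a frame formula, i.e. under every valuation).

G3

The schema corresponds to a generalized confluence (Geach) condition: \forall x \forall y \forall z ((xRy \wedge xRz) \to \exists w (y R^2 w \wedge zRw)).
G1: fails — xRu, xRv but no t with uR²t and vRt.
G2: fails — uRv, uRv but no t with vR²t and vRt.
G3: holds.
G4: fails — cRd, cRd but no w with dR²w and dRw.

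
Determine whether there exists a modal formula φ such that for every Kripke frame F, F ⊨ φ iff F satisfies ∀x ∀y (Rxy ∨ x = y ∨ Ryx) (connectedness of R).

Modal frame validity is preserved under disjoint unions.
Take 2 disjoint single-world reflexive frames: each is trivially connected, but their disjoint union has 2 worlds with no edge between distinct components, so it is not connected.
So the class is not modally definable.

Not definable by any modal formula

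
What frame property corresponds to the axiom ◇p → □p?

Suppose ◇p→□p is valid. Take Rxy, Rxz and set V(p)={y}. Then ◇p at x, so □p at x, so p at z, i.e. z=y.

Partial functionality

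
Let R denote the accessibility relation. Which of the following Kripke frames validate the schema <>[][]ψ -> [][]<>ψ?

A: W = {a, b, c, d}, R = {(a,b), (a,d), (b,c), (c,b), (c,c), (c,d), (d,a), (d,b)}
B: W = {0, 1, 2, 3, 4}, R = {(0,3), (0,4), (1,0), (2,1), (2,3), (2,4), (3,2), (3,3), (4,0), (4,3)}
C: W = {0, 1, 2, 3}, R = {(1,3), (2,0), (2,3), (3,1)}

This is the axiom for a generalized confluence (Geach) condition; its first-order frame correspondent is forall x forall y forall z ((xRy & x R^2 z) -> exists w (y R^2 w & zRw)).
A: holds.
B: fails — 3R3, 3R²1 but no w with 3R²w and 1Rw.
C: fails — 2R0, 2R²1 but no w with 0R²w and 1Rw.
Valid on: A.

A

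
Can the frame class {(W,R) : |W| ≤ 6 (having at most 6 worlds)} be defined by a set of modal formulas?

Not definable by any modal formula

Modal frame validity is preserved under disjoint unions.
Any modal formula valid on each of 7 disjoint one-world frames is valid on their disjoint union (validity is preserved under disjoint unions). Each one-world frame has |W|=1≤6, but the union has |W|=7.
So the class is not modally definable.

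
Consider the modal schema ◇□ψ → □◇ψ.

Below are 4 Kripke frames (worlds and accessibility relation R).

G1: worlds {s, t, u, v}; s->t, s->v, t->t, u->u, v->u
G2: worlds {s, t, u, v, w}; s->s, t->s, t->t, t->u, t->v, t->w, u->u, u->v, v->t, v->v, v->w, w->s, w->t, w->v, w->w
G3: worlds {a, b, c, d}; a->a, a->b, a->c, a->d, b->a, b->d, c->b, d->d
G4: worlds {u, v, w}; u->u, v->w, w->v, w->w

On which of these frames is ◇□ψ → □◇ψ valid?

G4

This is the axiom for convergence; its first-order frame correspondent is ∀x ∀y ∀z (Rxy ∧ Rxz → ∃w (Ryw ∧ Rzw)).
G1: fails — Rsv and Rst but v and t have no common successor.
G2: fails — Rtv and Rts but v and s have no common successor.
G3: fails — Rab and Rac but b and c have no common successor.
G4: satisfies the condition.
Valid on: G4.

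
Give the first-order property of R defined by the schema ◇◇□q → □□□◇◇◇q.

This is a Sahlqvist (Geach-type) schema ◇^2□^1q → □^3◇^3q.
Minimal-valuation argument: fix x; take any y with xR^2y and any z with xR^3z. Set V(q) to the set of worlds R-reachable from y in exactly 1 step. Then □^1q holds at y, so the antecedent holds at x; validity forces ◇^3q at z, giving a w with zR^3w and yR^1w.
First-order correspondent: ∀x ∀y ∀z ((xR²y ∧ xR³z) → ∃w (yRw ∧ zR³w)).

∀x ∀y ∀z ((xR²y ∧ xR³z) → ∃w (yRw ∧ zR³w))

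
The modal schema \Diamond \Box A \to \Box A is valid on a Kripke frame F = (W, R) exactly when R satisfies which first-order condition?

This is frame-equivalent to ◇A → □◇A (substitute ¬A for A and contrapose).
Suppose ◇A→□◇A is valid. Take Rxy, Rxz and set V(A)={y}. Then ◇A at x, so □◇A at x, so ◇A at z, so some w with Rzw has A; w=y, i.e. Rzy. By symmetry of the argument, Ryz.

the Euclidean property: \forall x \forall y \forall z (Rxy \wedge Rxz \to Ryz)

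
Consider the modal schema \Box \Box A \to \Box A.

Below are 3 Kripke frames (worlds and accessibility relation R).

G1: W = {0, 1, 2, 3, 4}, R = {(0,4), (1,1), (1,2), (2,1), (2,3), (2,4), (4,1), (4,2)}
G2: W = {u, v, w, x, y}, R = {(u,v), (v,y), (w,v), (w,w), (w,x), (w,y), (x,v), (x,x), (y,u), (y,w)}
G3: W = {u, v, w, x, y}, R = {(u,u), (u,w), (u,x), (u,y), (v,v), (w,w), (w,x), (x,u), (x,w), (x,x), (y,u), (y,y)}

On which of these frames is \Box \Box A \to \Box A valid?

G3

The schema corresponds to density: \forall x \forall y (Rxy \to \exists z (Rxz \wedge Rzy)).
G1: fails — R23 but no z with R2z and Rz3.
G2: fails — Ruv but no z with Ruz and Rzv.
G3: satisfies the condition.
Valid on: G3.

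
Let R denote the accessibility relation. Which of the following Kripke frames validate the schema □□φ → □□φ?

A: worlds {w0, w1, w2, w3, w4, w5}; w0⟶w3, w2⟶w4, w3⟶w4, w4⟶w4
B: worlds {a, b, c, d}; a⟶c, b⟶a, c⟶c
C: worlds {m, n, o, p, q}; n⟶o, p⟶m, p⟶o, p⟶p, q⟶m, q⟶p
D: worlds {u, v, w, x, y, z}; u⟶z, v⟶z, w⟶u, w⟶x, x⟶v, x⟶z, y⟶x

A, B, C, D

Frame correspondent (Sahlqvist): ∀x ∀z (xR²z → ∃w (xR²w ∧ z = w)) — i.e. a generalized confluence (Geach) condition.
A: ✓.
B: ✓.
C: ✓.
D: ✓.
Valid on: A, B, C, D.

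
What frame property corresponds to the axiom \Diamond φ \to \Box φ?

Partial functionality

This is the CD axiom.
Its frame correspondent is partial functionality — \forall x \forall y \forall z (Rxy \wedge Rxz \to y = z).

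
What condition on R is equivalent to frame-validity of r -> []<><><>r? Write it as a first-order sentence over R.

This is a Sahlqvist (Geach-type) schema ◇^0□^0r → □^1◇^3r.
Minimal-valuation argument: fix x; take any y with xR^0y and any z with xR^1z. Set V(r) to the set of worlds R-reachable from y in exactly 0 steps. Then □^0r holds at y, so the antecedent holds at x; validity forces ◇^3r at z, giving a w with zR^3w and yR^0w.
First-order correspondent: forall x forall z (xRz -> exists w (x = w & z R^3 w)).

forall x forall z (xRz -> exists w (x = w & z R^3 w))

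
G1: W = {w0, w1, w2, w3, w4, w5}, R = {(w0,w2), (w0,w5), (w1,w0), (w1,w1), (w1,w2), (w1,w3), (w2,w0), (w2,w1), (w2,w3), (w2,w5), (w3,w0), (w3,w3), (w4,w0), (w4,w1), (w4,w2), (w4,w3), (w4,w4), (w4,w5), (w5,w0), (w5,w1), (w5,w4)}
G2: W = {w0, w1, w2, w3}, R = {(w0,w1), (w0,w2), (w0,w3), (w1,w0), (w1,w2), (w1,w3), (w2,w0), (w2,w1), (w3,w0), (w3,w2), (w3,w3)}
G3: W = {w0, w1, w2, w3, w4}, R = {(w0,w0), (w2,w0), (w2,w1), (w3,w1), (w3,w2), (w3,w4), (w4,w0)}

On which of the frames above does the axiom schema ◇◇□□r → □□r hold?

G2

The schema corresponds to a generalized confluence (Geach) condition: ∀x ∀y ∀z ((xR²y ∧ xR²z) → ∃w (yR²w ∧ z = w)).
G1: fails — w0R²w1, w0R²w4 but no w with w1R²w and w4=w.
G2: holds.
G3: fails — w3R²w0, w3R²w1 but no w with w0R²w and w1=w.
Valid on: G2.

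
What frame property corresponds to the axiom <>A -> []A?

Suppose ◇A→□A is valid. Take Rxy, Rxz and set V(A)={y}. Then ◇A at x, so □A at x, so A at z, i.e. z=y.
The converse is a direct semantic check.
So the correspondent is partial functionality.

partial functionality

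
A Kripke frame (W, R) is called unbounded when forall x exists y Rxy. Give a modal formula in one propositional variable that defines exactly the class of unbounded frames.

This is seriality; the standard corresponding axiom is D: □p → ◇p.
Suppose □p→◇p is valid. At any x set V(p)=W. Then □p at x, so ◇p at x, so x has a successor.

□p → ◇p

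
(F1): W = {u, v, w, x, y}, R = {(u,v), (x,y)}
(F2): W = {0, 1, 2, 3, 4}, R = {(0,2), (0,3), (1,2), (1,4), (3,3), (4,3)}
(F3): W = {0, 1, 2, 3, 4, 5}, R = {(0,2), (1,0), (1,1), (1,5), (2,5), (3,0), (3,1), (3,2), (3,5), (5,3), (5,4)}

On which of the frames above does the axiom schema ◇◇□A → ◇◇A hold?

(F1), (F2)

Frame correspondent (Sahlqvist): ∀x ∀y (xR²y → ∃w (yRw ∧ xR²w)) — i.e. a generalized confluence (Geach) condition.
(F1): condition met.
(F2): condition met.
(F3): fails — 0R²5 but no w with 5Rw and 0R²w.
Valid on: (F1), (F2).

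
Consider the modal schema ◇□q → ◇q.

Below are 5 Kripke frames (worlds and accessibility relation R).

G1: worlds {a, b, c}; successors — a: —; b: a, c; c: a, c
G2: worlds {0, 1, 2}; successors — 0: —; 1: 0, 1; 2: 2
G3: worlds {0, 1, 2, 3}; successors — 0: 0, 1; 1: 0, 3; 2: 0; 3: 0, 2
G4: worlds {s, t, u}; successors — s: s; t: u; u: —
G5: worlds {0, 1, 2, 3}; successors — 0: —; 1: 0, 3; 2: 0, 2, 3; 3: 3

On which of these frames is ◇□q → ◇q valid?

G3

Frame correspondent (Sahlqvist): ∀x ∀y (xRy → ∃w (yRw ∧ xRw)) — i.e. a generalized confluence (Geach) condition.
G1: fails — bRa but no w with aRw and bRw.
G2: fails — 1R0 but no w with 0Rw and 1Rw.
G3: satisfies the condition.
G4: fails — tRu but no w with uRw and tRw.
G5: fails — 1R0 but no w with 0Rw and 1Rw.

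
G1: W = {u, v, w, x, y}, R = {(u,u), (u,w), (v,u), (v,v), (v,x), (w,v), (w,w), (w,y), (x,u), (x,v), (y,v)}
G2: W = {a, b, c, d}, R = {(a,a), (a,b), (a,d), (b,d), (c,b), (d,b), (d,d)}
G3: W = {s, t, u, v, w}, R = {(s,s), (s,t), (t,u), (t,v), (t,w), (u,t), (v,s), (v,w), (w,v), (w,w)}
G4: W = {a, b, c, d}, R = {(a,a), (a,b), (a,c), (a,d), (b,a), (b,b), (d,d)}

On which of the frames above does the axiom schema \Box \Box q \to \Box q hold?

This is the axiom for density; its first-order frame correspondent is \forall x \forall y (Rxy \to \exists z (Rxz \wedge Rzy)).
G1: satisfies the condition.
G2: fails — Rcb but no z with Rcz and Rzb.
G3: fails — Rut but no z with Ruz and Rzt.
G4: satisfies the condition.
Valid on: G1, G4.

G1, G4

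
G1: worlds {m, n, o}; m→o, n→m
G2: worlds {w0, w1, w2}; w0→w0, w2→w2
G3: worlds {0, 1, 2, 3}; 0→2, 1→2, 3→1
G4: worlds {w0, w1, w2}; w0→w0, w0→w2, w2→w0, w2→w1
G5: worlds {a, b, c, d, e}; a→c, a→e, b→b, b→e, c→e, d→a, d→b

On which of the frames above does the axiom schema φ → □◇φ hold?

G2

This is the axiom for symmetry; its first-order frame correspondent is ∀x ∀y (Rxy → Ryx).
G1: fails — Rnm but not Rmn.
G2: condition met.
G3: fails — R12 but not R21.
G4: fails — Rw2w1 but not Rw1w2.
G5: fails — Rae but not Rea.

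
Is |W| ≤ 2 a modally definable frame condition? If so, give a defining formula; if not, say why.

Modal frame validity is preserved under disjoint unions.
Any modal formula valid on each of 3 disjoint one-world frames is valid on their disjoint union (validity is preserved under disjoint unions). Each one-world frame has |W|=1≤2, but the union has |W|=3.
So no modal formula (or set of formulas) defines exactly the |W|≤2 frames.

No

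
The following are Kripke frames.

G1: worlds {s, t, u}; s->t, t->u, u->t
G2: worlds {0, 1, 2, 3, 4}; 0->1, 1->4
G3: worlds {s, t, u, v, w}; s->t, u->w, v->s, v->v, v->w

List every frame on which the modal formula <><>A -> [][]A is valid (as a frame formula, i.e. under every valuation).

G1, G2

This is the axiom for a generalized confluence (Geach) condition; its first-order frame correspondent is forall x forall y forall z ((x R^2 y & x R^2 z) -> exists w (y = w & z = w)).
G1: condition met.
G2: condition met.
G3: fails — vR²s, vR²t but s ≠ t.
Valid on: G1, G2.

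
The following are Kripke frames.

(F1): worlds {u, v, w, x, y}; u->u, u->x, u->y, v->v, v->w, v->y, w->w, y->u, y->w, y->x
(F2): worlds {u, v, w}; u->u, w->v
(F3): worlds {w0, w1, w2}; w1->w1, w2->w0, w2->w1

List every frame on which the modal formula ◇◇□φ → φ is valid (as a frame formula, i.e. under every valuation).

Frame correspondent (Sahlqvist): ∀x ∀y (xR²y → ∃w (yRw ∧ x = w)) — i.e. a generalized confluence (Geach) condition.
(F1): fails — uR²w but no t with wRt and u=t.
(F2): holds.
(F3): fails — w2R²w1 but no w with w1Rw and w2=w.

(F2)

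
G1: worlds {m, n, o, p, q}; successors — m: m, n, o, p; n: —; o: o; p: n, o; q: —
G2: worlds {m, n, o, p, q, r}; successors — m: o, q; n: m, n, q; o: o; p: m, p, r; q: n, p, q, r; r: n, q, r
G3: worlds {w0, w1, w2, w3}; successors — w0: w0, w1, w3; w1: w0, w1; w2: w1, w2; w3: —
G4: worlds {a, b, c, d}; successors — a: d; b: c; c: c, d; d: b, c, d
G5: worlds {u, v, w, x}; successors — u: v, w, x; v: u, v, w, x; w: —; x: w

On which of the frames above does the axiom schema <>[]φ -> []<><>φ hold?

G4

The schema corresponds to a generalized confluence (Geach) condition: forall x forall y forall z ((xRy & xRz) -> exists w (yRw & z R^2 w)).
G1: fails — mRm, mRn but no w with mRw and nR²w.
G2: fails — mRo, mRq but no w with oRw and qR²w.
G3: fails — w0Rw0, w0Rw3 but no w with w0Rw and w3R²w.
G4: satisfies the condition.
G5: fails — uRv, uRw but no t with vRt and wR²t.
Valid on: G4.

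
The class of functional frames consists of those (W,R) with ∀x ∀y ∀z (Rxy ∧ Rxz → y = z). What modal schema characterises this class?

◇r → □r

The condition is partial functionality. The CD schema ◇r → □r defines it.
Suppose ◇r→□r is valid. Take Rxy, Rxz and set V(r)={y}. Then ◇r at x, so □r at x, so r at z, i.e. z=y.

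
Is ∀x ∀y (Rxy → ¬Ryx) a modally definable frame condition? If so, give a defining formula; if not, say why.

No — not modally definable

Modal frame validity is preserved under surjective bounded morphisms.
The 4-cycle (worlds s,t,u,v with s→t→u→v→s) is asymmetric. Mapping every world to a single reflexive point • is a surjective bounded morphism, and the reflexive point is not asymmetric (R•• but asymmetry requires ¬R••).
Hence asymmetry is not modally definable.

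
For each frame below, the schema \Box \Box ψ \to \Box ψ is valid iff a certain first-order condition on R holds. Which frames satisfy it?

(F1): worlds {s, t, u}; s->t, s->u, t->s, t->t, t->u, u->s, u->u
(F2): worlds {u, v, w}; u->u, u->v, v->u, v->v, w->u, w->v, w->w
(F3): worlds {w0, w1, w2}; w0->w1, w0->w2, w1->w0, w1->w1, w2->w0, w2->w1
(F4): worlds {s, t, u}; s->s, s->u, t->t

(F1), (F2), (F4)

This is the axiom for density; its first-order frame correspondent is \forall x \forall y (Rxy \to \exists z (Rxz \wedge Rzy)).
(F1): ✓.
(F2): ✓.
(F3): fails — Rw0w2 but no z with Rw0z and Rzw2.
(F4): ✓.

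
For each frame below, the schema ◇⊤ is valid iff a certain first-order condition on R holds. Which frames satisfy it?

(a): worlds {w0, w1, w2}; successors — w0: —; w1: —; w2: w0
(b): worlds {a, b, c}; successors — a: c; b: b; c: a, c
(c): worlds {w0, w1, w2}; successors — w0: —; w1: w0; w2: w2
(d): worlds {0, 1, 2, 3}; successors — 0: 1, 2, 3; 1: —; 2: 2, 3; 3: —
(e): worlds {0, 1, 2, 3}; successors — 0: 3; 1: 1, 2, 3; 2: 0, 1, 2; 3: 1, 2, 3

(b), (e)

This is the axiom for seriality; its first-order frame correspondent is ∀x ∃y Rxy.
(a): fails — world w0 has no successor.
(b): holds.
(c): fails — world w0 has no successor.
(d): fails — world 1 has no successor.
(e): holds.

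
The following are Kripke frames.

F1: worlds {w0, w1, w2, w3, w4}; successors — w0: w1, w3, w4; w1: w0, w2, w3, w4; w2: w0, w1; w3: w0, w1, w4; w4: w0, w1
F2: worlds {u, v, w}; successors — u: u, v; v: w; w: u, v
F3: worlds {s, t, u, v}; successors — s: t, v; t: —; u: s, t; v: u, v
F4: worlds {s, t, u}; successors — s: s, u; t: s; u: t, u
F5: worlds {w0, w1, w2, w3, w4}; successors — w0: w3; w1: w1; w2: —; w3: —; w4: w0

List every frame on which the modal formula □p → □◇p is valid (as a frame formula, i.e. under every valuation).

F1

This is the axiom for a generalized confluence (Geach) condition; its first-order frame correspondent is ∀x ∀z (xRz → ∃w (xRw ∧ zRw)).
F1: satisfies the condition.
F2: fails — uRv but no t with uRt and vRt.
F3: fails — sRt but no w with sRw and tRw.
F4: fails — uRt but no w with uRw and tRw.
F5: fails — w0Rw3 but no w with w0Rw and w3Rw.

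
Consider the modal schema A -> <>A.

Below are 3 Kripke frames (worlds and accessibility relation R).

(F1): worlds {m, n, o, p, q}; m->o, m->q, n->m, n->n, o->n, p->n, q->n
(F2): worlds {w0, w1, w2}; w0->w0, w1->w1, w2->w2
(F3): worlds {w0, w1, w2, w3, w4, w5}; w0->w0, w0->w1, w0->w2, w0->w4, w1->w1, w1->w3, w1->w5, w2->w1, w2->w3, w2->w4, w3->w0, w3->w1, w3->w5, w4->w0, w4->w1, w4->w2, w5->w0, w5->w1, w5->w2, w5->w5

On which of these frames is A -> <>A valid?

Frame correspondent (Sahlqvist): forall x exists w (x = w & xRw) — i.e. a generalized confluence (Geach) condition.
(F1): fails — at m but no w with m=w and mRw.
(F2): condition met.
(F3): fails — at w2 but no w with w2=w and w2Rw.
Valid on: (F2).

(F2)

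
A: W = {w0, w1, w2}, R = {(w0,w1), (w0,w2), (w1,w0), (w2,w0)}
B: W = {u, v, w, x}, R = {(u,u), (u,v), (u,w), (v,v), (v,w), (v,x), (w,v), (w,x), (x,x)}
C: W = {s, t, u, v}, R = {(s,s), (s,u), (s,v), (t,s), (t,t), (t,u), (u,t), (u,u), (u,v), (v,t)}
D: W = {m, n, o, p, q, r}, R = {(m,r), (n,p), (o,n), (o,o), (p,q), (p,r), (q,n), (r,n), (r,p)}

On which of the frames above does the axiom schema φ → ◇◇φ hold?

A, B

This is the axiom for a generalized confluence (Geach) condition; its first-order frame correspondent is ∀x ∃w (x = w ∧ xR²w).
A: condition met.
B: condition met.
C: fails — at v but no w with v=w and vR²w.
D: fails — at m but no w with m=w and mR²w.
Valid on: A, B.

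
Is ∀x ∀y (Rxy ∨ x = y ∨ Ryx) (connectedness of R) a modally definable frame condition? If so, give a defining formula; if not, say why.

Not modally definable

If a class were modally definable it would be closed under disjoint unions (Goldblatt–Thomason).
Take 4 disjoint single-world reflexive frames: each is trivially connected, but their disjoint union has 4 worlds with no edge between distinct components, so it is not connected.
Hence connectedness of R is not modally definable.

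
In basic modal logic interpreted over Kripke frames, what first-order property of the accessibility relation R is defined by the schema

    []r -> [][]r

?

Suppose □r→□□r is valid. Take Rxy, Ryz and set V(r)={w : Rxw}. Then □r at x, so □□r at x, so □r at y, so r at z, i.e. Rxz.

Transitivity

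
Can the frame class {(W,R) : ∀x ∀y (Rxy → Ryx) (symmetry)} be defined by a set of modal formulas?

Yes — defined by q → □◇q

Yes: it is symmetry, defined by the B schema q → □◇q.
Suppose q→□◇q is valid. Take Rxy and set V(q)={x}. Then q at x, so □◇q at x, so ◇q at y, so some z with Ryz has q; z=x, i.e. Ryx.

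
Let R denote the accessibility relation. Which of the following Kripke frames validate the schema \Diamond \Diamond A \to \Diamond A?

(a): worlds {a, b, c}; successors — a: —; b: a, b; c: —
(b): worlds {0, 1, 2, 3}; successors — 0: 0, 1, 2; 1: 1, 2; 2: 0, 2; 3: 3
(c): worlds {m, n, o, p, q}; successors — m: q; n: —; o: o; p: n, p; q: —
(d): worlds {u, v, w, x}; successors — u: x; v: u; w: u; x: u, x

Frame correspondent (Sahlqvist): \forall x \forall y \forall z (Rxy \wedge Ryz \to Rxz) — i.e. transitivity.
(a): satisfies the condition.
(b): fails — R12 and R20 but not R10.
(c): satisfies the condition.
(d): fails — Rwu and Rux but not Rwx.
Valid on: (a), (c).

(a), (c)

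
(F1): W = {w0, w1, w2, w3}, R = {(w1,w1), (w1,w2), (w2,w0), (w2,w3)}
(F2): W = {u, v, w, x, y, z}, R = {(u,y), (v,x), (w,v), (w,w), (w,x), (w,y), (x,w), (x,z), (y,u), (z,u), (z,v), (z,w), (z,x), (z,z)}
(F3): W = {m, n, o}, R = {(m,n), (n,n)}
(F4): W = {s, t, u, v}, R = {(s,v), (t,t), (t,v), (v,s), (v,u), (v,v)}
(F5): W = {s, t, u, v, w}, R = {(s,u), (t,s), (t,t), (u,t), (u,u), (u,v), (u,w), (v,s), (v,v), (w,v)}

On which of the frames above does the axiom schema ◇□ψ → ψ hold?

none

Frame correspondent (Sahlqvist): ∀x ∀y (Rxy → Ryx) — i.e. symmetry.
(F1): fails — Rw1w2 but not Rw2w1.
(F2): fails — Rzw but not Rwz.
(F3): fails — Rmn but not Rnm.
(F4): fails — Rtv but not Rvt.
(F5): fails — Ruv but not Rvu.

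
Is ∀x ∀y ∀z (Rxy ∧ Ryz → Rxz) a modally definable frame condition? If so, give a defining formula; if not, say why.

The condition is transitivity. A defining modal formula is □r → □□r.
Suppose □r→□□r is valid. Take Rxy, Ryz and set V(r)={w : Rxw}. Then □r at x, so □□r at x, so □r at y, so r at z, i.e. Rxz.

Yes, by □r → □□r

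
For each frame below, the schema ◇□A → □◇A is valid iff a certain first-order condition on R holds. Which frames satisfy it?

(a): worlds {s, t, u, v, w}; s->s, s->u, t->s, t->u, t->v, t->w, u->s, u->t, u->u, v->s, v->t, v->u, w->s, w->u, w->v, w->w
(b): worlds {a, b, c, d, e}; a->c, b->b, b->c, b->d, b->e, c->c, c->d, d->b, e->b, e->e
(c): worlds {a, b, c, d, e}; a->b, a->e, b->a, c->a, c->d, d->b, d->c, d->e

The schema corresponds to convergence: ∀x ∀y ∀z (Rxy ∧ Rxz → ∃w (Ryw ∧ Rzw)).
(a): holds.
(b): fails — Rbc and Rbe but c and e have no common successor.
(c): fails — Rab and Rae but b and e have no common successor.
Valid on: (a).

(a)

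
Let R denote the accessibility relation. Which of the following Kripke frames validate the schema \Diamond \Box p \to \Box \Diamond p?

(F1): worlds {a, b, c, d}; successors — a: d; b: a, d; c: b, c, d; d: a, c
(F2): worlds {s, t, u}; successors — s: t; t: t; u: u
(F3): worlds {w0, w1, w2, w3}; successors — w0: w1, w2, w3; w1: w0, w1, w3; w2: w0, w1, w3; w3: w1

Frame correspondent (Sahlqvist): \forall x \forall y \forall z (Rxy \wedge Rxz \to \exists w (Ryw \wedge Rzw)) — i.e. convergence.
(F1): fails — Rba and Rbd but a and d have no common successor.
(F2): satisfies the condition.
(F3): satisfies the condition.
Valid on: (F2), (F3).

(F2), (F3)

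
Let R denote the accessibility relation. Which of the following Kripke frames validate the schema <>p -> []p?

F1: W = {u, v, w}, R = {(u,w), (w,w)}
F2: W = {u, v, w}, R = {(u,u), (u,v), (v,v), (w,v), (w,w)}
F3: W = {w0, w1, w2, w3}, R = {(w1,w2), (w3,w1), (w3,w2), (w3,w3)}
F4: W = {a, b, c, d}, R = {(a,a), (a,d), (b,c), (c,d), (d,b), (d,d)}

F1

Frame correspondent (Sahlqvist): forall x forall y forall z (Rxy & Rxz -> y = z) — i.e. partial functionality.
F1: satisfies the condition.
F2: fails — u sees both u and v.
F3: fails — w3 sees both w1 and w2.
F4: fails — a sees both a and d.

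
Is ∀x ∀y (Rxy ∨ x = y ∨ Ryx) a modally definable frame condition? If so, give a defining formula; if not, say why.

Any modally definable frame class is closed under disjoint unions.
Take 4 disjoint single-world reflexive frames: each is trivially connected, but their disjoint union has 4 worlds with no edge between distinct components, so it is not connected.
Hence connectedness of R is not modally definable.

No — not modally definable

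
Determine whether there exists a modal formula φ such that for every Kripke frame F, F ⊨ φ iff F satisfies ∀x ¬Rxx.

No — not modally definable

Modal frame validity is preserved under surjective bounded morphisms.
The 5-cycle (worlds w0,w1,w2,w3,w4 with w0→w1→w2→w3→w4→w0) is irreflexive, and the map sending every world to a single reflexive point • is a surjective bounded morphism (forth: every edge maps to (•,•); back: every world has a successor). So any modal formula valid on the 5-cycle is also valid on the reflexive point, which is not irreflexive.
So no modal formula (or set of formulas) defines exactly the irreflexive frames.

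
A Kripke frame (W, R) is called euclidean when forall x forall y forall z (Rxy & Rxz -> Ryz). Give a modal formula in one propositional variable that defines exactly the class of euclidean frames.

◇q → □◇q

A defining formula is ◇q → □◇q (the 5 axiom).
Suppose ◇q→□◇q is valid. Take Rxy, Rxz and set V(q)={y}. Then ◇q at x, so □◇q at x, so ◇q at z, so some w with Rzw has q; w=y, i.e. Rzy. By symmetry of the argument, Ryz.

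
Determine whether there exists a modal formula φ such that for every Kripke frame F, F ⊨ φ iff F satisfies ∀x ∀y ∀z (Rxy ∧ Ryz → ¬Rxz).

No

If a class were modally definable it would be closed under surjective bounded morphisms (Goldblatt–Thomason).
The 7-cycle (worlds s,t,u,v,w,x,y with s→t→u→v→w→x→y→s) is intransitive. Mapping every world to a single reflexive point • is a surjective bounded morphism; the reflexive point is not intransitive (R••∧R•• but R••).
So no modal formula (or set of formulas) defines exactly the intransitive frames.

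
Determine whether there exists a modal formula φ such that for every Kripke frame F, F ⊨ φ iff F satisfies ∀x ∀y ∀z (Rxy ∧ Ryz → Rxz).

This is a Sahlqvist condition; the 4 axiom □q → □□q defines it.
Suppose □q→□□q is valid. Take Rxy, Ryz and set V(q)={w : Rxw}. Then □q at x, so □□q at x, so □q at y, so q at z, i.e. Rxz.

Yes — defined by □q → □□q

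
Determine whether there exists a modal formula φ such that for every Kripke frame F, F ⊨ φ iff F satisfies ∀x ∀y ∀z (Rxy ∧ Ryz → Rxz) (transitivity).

This is a Sahlqvist condition; the 4 axiom □r → □□r defines it.

Yes, by □r → □□r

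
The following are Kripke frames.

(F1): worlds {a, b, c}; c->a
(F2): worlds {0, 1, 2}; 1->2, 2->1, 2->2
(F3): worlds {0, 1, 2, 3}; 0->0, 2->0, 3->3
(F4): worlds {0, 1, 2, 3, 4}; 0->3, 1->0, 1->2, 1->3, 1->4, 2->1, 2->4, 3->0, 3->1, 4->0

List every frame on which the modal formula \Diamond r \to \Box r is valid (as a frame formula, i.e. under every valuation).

(F1), (F3)

Frame correspondent (Sahlqvist): \forall x \forall y \forall z (Rxy \wedge Rxz \to y = z) — i.e. partial functionality.
(F1): condition met.
(F2): fails — 2 sees both 1 and 2.
(F3): condition met.
(F4): fails — 1 sees both 0 and 2.
Valid on: (F1), (F3).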